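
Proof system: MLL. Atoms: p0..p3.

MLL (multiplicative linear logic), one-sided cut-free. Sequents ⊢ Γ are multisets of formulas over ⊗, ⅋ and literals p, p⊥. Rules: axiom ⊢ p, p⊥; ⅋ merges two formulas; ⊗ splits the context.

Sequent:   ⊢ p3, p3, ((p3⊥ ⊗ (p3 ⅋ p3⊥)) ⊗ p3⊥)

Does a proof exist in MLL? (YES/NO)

Proof tree:
[⊗]  ⊢ p3, p3, ((p3⊥ ⊗ (p3 ⅋ p3⊥)) ⊗ p3⊥)
  [⊗]  ⊢ p3, (p3⊥ ⊗ (p3 ⅋ p3⊥))
    [Ax]  ⊢ p3, p3⊥
    [⅋]  ⊢ (p3 ⅋ p3⊥)
      [Ax]  ⊢ p3, p3⊥
  [Ax]  ⊢ p3, p3⊥

Result: YES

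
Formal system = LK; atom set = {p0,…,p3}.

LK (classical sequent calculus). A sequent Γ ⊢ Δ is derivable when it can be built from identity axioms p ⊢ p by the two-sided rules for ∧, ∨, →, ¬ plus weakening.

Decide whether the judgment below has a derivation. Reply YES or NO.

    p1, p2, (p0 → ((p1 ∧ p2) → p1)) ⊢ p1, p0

Derivation (root first):
[→L] p1, p2, (p0 → ((p1 ∧ p2) → p1)) ⊢ p1, p0
  [WR] p1 ⊢ p1, p0
    [Ax] p1 ⊢ p1
  [→L] p1, p2, ((p1 ∧ p2) → p1) ⊢ p1, p0
    [∧R] p1, p2 ⊢ (p1 ∧ p2)
      [Ax] p1 ⊢ p1
      [Ax] p2 ⊢ p2
    [WR] p1 ⊢ p1, p0
      [Ax] p1 ⊢ p1

Result: YES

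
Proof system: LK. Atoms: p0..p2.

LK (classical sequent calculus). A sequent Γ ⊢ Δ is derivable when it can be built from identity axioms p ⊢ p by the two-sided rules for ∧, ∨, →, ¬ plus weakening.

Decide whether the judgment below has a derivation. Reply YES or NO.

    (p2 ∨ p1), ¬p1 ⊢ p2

Derivation trace:
[¬L] (p2 ∨ p1), ¬p1 ⊢ p2
  [∨L] (p2 ∨ p1) ⊢ p1, p2
    [Ax] p2 ⊢ p2
    [Ax] p1 ⊢ p1

Result: YES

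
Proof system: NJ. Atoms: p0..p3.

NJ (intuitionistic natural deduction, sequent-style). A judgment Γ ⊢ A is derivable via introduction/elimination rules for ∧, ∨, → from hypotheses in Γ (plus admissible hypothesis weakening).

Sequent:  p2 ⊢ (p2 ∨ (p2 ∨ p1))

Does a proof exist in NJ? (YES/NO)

Derivation (root first):
[∨I₂] p2 ⊢ (p2 ∨ (p2 ∨ p1))
  [∨I₁] p2 ⊢ (p2 ∨ p1)
    [Ax] p2 ⊢ p2

Result: YES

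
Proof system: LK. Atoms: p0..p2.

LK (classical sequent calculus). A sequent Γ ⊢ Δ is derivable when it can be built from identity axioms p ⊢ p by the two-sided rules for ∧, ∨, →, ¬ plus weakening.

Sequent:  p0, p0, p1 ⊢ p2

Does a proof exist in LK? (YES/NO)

Search for a countermodel by truth-table:
  v=000: Γ:[p0=F, p0=F, p1=F] Δ:[p2=F] refutes=False
  v=001: Γ:[p0=F, p0=F, p1=F] Δ:[p2=T] refutes=False
  v=010: Γ:[p0=F, p0=F, p1=T] Δ:[p2=F] refutes=False
  v=011: Γ:[p0=F, p0=F, p1=T] Δ:[p2=T] refutes=False
  v=100: Γ:[p0=T, p0=T, p1=F] Δ:[p2=F] refutes=False
  v=101: Γ:[p0=T, p0=T, p1=F] Δ:[p2=T] refutes=False
  v=110: Γ:[p0=T, p0=T, p1=T] Δ:[p2=F] refutes=True  ← countermodel

Result: NO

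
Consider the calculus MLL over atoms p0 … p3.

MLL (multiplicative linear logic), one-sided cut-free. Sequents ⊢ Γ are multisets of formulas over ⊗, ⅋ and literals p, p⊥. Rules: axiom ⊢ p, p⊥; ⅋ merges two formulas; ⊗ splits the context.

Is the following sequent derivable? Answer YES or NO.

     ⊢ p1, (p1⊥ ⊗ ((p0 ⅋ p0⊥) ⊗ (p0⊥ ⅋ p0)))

Proof tree:
[⊗]  ⊢ p1, (p1⊥ ⊗ ((p0 ⅋ p0⊥) ⊗ (p0⊥ ⅋ p0)))
  [Ax]  ⊢ p1, p1⊥
  [⊗]  ⊢ ((p0 ⅋ p0⊥) ⊗ (p0⊥ ⅋ p0))
    [⅋]  ⊢ (p0 ⅋ p0⊥)
      [Ax]  ⊢ p0, p0⊥
    [⅋]  ⊢ (p0⊥ ⅋ p0)
      [Ax]  ⊢ p0, p0⊥

Result: YES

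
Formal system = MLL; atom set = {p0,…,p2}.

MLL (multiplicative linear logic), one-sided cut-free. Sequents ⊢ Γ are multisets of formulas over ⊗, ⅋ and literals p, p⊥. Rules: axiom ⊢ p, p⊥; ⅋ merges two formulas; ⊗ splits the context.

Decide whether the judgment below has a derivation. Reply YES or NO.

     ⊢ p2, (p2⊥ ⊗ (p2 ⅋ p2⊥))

Proof tree:
[⊗]  ⊢ p2, (p2⊥ ⊗ (p2 ⅋ p2⊥))
  [Ax]  ⊢ p2, p2⊥
  [⅋]  ⊢ (p2 ⅋ p2⊥)
    [Ax]  ⊢ p2, p2⊥

Result: YES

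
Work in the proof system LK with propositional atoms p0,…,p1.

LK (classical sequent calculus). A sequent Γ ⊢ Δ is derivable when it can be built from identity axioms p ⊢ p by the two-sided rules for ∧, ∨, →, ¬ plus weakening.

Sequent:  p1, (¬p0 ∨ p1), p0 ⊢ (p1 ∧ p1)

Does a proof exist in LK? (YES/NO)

Proof tree:
[∧R] p1, (¬p0 ∨ p1), p0 ⊢ (p1 ∧ p1)
  [∨L] p0, (¬p0 ∨ p1) ⊢ p1
    [¬L] p0, ¬p0 ⊢ 
      [Ax] p0 ⊢ p0
    [Ax] p1 ⊢ p1
  [Ax] p1 ⊢ p1

Result: YES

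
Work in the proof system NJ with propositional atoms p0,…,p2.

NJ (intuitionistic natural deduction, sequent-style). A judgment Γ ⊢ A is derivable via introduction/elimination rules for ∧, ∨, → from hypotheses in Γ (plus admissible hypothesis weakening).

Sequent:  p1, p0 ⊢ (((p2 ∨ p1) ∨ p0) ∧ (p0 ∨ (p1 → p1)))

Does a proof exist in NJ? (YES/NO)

Proof tree:
[∧I] p1, p0 ⊢ (((p2 ∨ p1) ∨ p0) ∧ (p0 ∨ (p1 → p1)))
  [∨I₁] p1, p0 ⊢ ((p2 ∨ p1) ∨ p0)
    [Wk] p1, p0 ⊢ (p2 ∨ p1)
      [∨I₂] p1 ⊢ (p2 ∨ p1)
        [Ax] p1 ⊢ p1
  [∨I₂]  ⊢ (p0 ∨ (p1 → p1))
    [→I]  ⊢ (p1 → p1)
      [Ax] p1 ⊢ p1

Result: YES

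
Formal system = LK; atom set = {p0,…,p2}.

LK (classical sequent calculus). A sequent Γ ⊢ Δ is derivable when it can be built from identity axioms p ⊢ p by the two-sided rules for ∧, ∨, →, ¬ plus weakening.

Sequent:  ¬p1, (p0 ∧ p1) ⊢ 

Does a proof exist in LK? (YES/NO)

Proof tree:
[∧L] ¬p1, (p0 ∧ p1) ⊢ 
  [WL] p1, ¬p1, p0 ⊢ 
    [¬L] p1, ¬p1 ⊢ 
      [Ax] p1 ⊢ p1

Result: YES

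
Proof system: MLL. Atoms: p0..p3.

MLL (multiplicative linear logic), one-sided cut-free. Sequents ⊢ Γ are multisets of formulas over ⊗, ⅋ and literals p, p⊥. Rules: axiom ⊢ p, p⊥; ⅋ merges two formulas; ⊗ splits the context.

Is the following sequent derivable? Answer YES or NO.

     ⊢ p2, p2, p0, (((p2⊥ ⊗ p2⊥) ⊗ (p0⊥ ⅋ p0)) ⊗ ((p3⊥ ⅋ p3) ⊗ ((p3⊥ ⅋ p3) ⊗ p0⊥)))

Derivation trace:
[⊗]  ⊢ p2, p2, p0, (((p2⊥ ⊗ p2⊥) ⊗ (p0⊥ ⅋ p0)) ⊗ ((p3⊥ ⅋ p3) ⊗ ((p3⊥ ⅋ p3) ⊗ p0⊥)))
  [⊗]  ⊢ p2, p2, ((p2⊥ ⊗ p2⊥) ⊗ (p0⊥ ⅋ p0))
    [⊗]  ⊢ p2, p2, (p2⊥ ⊗ p2⊥)
      [Ax]  ⊢ p2, p2⊥
      [Ax]  ⊢ p2, p2⊥
    [⅋]  ⊢ (p0⊥ ⅋ p0)
      [Ax]  ⊢ p0, p0⊥
  [⊗]  ⊢ p0, ((p3⊥ ⅋ p3) ⊗ ((p3⊥ ⅋ p3) ⊗ p0⊥))
    [⅋]  ⊢ (p3⊥ ⅋ p3)
      [Ax]  ⊢ p3, p3⊥
    [⊗]  ⊢ p0, ((p3⊥ ⅋ p3) ⊗ p0⊥)
      [⅋]  ⊢ (p3⊥ ⅋ p3)
        [Ax]  ⊢ p3, p3⊥
      [Ax]  ⊢ p0, p0⊥

Result: YES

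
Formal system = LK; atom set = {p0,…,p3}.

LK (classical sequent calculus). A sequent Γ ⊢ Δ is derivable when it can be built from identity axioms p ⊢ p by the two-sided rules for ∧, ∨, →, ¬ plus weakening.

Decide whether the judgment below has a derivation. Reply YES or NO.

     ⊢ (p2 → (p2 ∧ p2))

Derivation trace:
[→R]  ⊢ (p2 → (p2 ∧ p2))
  [∧R] p2 ⊢ (p2 ∧ p2)
    [Ax] p2 ⊢ p2
    [Ax] p2 ⊢ p2

Result: YES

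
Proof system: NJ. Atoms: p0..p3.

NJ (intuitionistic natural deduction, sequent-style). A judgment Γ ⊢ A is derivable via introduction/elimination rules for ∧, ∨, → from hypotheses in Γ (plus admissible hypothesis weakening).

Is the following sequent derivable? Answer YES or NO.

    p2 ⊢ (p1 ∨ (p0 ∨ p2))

Proof tree:
[∨I₂] p2 ⊢ (p1 ∨ (p0 ∨ p2))
  [∨I₂] p2 ⊢ (p0 ∨ p2)
    [Ax] p2 ⊢ p2

Result: YES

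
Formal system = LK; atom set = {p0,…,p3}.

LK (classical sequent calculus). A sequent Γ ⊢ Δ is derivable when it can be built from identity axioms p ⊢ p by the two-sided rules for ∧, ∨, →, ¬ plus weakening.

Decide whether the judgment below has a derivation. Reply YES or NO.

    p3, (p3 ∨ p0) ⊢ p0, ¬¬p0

Enumerate valuations to refute Γ ⊢ Δ:
  v=0000: Γ:[p3=F, (p3 ∨ p0)=F] Δ:[p0=F, ¬¬p0=F] refutes=False
  v=0001: Γ:[p3=T, (p3 ∨ p0)=T] Δ:[p0=F, ¬¬p0=F] refutes=True  ← countermodel

Result: NO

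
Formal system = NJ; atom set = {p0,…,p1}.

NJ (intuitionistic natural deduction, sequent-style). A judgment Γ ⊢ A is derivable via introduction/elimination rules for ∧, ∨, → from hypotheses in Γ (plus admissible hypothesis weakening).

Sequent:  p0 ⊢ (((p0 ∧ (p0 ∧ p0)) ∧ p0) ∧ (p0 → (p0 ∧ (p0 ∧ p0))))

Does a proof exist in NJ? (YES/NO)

Derivation (root first):
[∧I] p0 ⊢ (((p0 ∧ (p0 ∧ p0)) ∧ p0) ∧ (p0 → (p0 ∧ (p0 ∧ p0))))
  [∧I] p0 ⊢ ((p0 ∧ (p0 ∧ p0)) ∧ p0)
    [∧I] p0 ⊢ (p0 ∧ (p0 ∧ p0))
      [Ax] p0 ⊢ p0
      [∧I] p0 ⊢ (p0 ∧ p0)
        [Ax] p0 ⊢ p0
        [Ax] p0 ⊢ p0
    [Ax] p0 ⊢ p0
  [→I]  ⊢ (p0 → (p0 ∧ (p0 ∧ p0)))
    [∧I] p0 ⊢ (p0 ∧ (p0 ∧ p0))
      [Ax] p0 ⊢ p0
      [∧I] p0 ⊢ (p0 ∧ p0)
        [Ax] p0 ⊢ p0
        [Ax] p0 ⊢ p0

Result: YES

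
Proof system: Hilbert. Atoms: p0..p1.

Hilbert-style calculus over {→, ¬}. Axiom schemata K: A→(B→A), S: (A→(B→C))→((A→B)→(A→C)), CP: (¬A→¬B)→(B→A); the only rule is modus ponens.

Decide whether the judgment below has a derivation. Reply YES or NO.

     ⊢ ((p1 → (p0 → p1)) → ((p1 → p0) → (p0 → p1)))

Search for a countermodel by truth-table:
  v=00: Γ:[] Δ:[((p1 → (p0 → p1)) → ((p1 → p0) → (p0 → p1)))=T] refutes=False
  v=01: Γ:[] Δ:[((p1 → (p0 → p1)) → ((p1 → p0) → (p0 → p1)))=T] refutes=False
  v=10: Γ:[] Δ:[((p1 → (p0 → p1)) → ((p1 → p0) → (p0 → p1)))=F] refutes=True  ← countermodel

Result: NO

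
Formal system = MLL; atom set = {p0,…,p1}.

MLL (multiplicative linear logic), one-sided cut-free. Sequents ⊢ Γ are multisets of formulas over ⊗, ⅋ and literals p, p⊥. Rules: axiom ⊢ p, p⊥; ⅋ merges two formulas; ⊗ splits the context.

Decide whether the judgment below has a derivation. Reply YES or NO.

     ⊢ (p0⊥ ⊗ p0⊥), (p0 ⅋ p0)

Proof tree:
[⅋]  ⊢ (p0⊥ ⊗ p0⊥), (p0 ⅋ p0)
  [⊗]  ⊢ p0, p0, (p0⊥ ⊗ p0⊥)
    [Ax]  ⊢ p0, p0⊥
    [Ax]  ⊢ p0, p0⊥

Result: YES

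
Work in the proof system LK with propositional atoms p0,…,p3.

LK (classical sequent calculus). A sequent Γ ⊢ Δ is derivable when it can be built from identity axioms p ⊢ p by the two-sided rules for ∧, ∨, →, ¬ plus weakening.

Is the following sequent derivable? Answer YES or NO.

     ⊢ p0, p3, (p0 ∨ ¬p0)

Proof tree:
[∨R]  ⊢ p0, p3, (p0 ∨ ¬p0)
  [WR]  ⊢ p0, ¬p0, p0, p3
    [WR]  ⊢ p0, ¬p0, p0
      [¬R]  ⊢ p0, ¬p0
        [Ax] p0 ⊢ p0

Result: YES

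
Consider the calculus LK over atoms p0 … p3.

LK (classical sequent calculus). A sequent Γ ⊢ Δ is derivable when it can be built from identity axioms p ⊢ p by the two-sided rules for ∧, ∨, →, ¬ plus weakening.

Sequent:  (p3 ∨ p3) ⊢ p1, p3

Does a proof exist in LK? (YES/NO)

Derivation trace:
[∨L] (p3 ∨ p3) ⊢ p1, p3
  [WR] p3 ⊢ p3, p1
    [Ax] p3 ⊢ p3
  [Ax] p3 ⊢ p3

Result: YES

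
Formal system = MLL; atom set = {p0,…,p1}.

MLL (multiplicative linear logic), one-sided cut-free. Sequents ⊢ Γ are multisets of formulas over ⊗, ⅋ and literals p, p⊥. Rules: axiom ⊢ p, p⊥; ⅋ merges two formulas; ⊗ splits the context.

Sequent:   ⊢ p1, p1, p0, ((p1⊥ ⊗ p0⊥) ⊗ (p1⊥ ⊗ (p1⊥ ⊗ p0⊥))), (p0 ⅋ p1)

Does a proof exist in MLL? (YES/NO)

Derivation trace:
[⅋]  ⊢ p1, p1, p0, ((p1⊥ ⊗ p0⊥) ⊗ (p1⊥ ⊗ (p1⊥ ⊗ p0⊥))), (p0 ⅋ p1)
  [⊗]  ⊢ p1, p0, p1, p1, p0, ((p1⊥ ⊗ p0⊥) ⊗ (p1⊥ ⊗ (p1⊥ ⊗ p0⊥)))
    [⊗]  ⊢ p1, p0, (p1⊥ ⊗ p0⊥)
      [Ax]  ⊢ p1, p1⊥
      [Ax]  ⊢ p0, p0⊥
    [⊗]  ⊢ p1, p1, p0, (p1⊥ ⊗ (p1⊥ ⊗ p0⊥))
      [Ax]  ⊢ p1, p1⊥
      [⊗]  ⊢ p1, p0, (p1⊥ ⊗ p0⊥)
        [Ax]  ⊢ p1, p1⊥
        [Ax]  ⊢ p0, p0⊥

Result: YES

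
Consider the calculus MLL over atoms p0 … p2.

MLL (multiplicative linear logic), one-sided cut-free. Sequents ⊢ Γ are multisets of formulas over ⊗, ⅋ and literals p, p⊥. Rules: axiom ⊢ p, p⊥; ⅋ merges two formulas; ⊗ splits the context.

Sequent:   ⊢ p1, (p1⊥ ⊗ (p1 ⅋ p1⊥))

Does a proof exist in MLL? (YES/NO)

Derivation (root first):
[⊗]  ⊢ p1, (p1⊥ ⊗ (p1 ⅋ p1⊥))
  [Ax]  ⊢ p1, p1⊥
  [⅋]  ⊢ (p1 ⅋ p1⊥)
    [Ax]  ⊢ p1, p1⊥

Result: YES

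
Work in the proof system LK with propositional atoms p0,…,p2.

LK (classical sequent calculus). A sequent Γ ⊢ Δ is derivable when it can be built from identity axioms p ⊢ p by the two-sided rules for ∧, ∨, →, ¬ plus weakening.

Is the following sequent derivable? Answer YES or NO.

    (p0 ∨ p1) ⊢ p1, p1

Truth-table refutation:
  v=000: Γ:[(p0 ∨ p1)=F] Δ:[p1=F, p1=F] refutes=False
  v=001: Γ:[(p0 ∨ p1)=F] Δ:[p1=F, p1=F] refutes=False
  v=010: Γ:[(p0 ∨ p1)=T] Δ:[p1=T, p1=T] refutes=False
  v=011: Γ:[(p0 ∨ p1)=T] Δ:[p1=T, p1=T] refutes=False
  v=100: Γ:[(p0 ∨ p1)=T] Δ:[p1=F, p1=F] refutes=True  ← countermodel

Result: NO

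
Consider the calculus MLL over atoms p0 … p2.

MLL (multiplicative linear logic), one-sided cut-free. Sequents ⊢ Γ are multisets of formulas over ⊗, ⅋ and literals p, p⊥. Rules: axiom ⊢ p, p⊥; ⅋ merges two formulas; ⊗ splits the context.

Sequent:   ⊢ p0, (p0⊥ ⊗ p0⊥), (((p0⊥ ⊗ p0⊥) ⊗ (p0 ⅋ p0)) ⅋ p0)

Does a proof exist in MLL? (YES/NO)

Proof tree:
[⅋]  ⊢ p0, (p0⊥ ⊗ p0⊥), (((p0⊥ ⊗ p0⊥) ⊗ (p0 ⅋ p0)) ⅋ p0)
  [⊗]  ⊢ p0, p0, (p0⊥ ⊗ p0⊥), ((p0⊥ ⊗ p0⊥) ⊗ (p0 ⅋ p0))
    [⊗]  ⊢ p0, p0, (p0⊥ ⊗ p0⊥)
      [Ax]  ⊢ p0, p0⊥
      [Ax]  ⊢ p0, p0⊥
    [⅋]  ⊢ (p0⊥ ⊗ p0⊥), (p0 ⅋ p0)
      [⊗]  ⊢ p0, p0, (p0⊥ ⊗ p0⊥)
        [Ax]  ⊢ p0, p0⊥
        [Ax]  ⊢ p0, p0⊥

Result: YES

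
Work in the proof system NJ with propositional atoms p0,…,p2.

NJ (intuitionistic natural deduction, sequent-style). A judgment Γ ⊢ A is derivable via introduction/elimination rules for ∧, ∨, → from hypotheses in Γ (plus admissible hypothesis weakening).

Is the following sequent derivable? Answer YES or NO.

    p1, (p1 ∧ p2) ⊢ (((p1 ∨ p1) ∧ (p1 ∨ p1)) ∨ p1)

Proof tree:
[∨I₁] p1, (p1 ∧ p2) ⊢ (((p1 ∨ p1) ∧ (p1 ∨ p1)) ∨ p1)
  [∧I] p1, (p1 ∧ p2) ⊢ ((p1 ∨ p1) ∧ (p1 ∨ p1))
    [∨I₂] p1 ⊢ (p1 ∨ p1)
      [Ax] p1 ⊢ p1
    [Wk] p1, (p1 ∧ p2) ⊢ (p1 ∨ p1)
      [∨I₂] p1 ⊢ (p1 ∨ p1)
        [Ax] p1 ⊢ p1

Result: YES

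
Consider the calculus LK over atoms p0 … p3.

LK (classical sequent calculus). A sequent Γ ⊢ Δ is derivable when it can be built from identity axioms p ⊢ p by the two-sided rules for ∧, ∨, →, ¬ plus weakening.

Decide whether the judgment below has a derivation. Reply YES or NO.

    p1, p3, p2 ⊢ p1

Proof tree:
[WL] p1, p3, p2 ⊢ p1
  [WL] p1, p3 ⊢ p1
    [Ax] p1 ⊢ p1

Result: YES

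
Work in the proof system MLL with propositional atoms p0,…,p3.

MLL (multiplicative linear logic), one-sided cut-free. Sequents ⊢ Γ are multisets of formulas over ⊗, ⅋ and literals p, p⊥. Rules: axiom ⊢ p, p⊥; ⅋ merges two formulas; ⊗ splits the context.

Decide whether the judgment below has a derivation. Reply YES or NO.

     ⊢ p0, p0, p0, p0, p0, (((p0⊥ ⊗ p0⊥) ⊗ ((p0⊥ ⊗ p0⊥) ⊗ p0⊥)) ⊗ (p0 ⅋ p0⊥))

Derivation (root first):
[⊗]  ⊢ p0, p0, p0, p0, p0, (((p0⊥ ⊗ p0⊥) ⊗ ((p0⊥ ⊗ p0⊥) ⊗ p0⊥)) ⊗ (p0 ⅋ p0⊥))
  [⊗]  ⊢ p0, p0, p0, p0, p0, ((p0⊥ ⊗ p0⊥) ⊗ ((p0⊥ ⊗ p0⊥) ⊗ p0⊥))
    [⊗]  ⊢ p0, p0, (p0⊥ ⊗ p0⊥)
      [Ax]  ⊢ p0, p0⊥
      [Ax]  ⊢ p0, p0⊥
    [⊗]  ⊢ p0, p0, p0, ((p0⊥ ⊗ p0⊥) ⊗ p0⊥)
      [⊗]  ⊢ p0, p0, (p0⊥ ⊗ p0⊥)
        [Ax]  ⊢ p0, p0⊥
        [Ax]  ⊢ p0, p0⊥
      [Ax]  ⊢ p0, p0⊥
  [⅋]  ⊢ (p0 ⅋ p0⊥)
    [Ax]  ⊢ p0, p0⊥

Result: YES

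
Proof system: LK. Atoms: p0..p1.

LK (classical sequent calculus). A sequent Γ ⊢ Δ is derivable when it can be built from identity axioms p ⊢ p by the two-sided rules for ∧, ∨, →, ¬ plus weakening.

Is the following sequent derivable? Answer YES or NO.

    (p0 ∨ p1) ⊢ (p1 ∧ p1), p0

Proof tree:
[∨L] (p0 ∨ p1) ⊢ (p1 ∧ p1), p0
  [Ax] p0 ⊢ p0
  [∧R] p1 ⊢ (p1 ∧ p1)
    [Ax] p1 ⊢ p1
    [Ax] p1 ⊢ p1

Result: YES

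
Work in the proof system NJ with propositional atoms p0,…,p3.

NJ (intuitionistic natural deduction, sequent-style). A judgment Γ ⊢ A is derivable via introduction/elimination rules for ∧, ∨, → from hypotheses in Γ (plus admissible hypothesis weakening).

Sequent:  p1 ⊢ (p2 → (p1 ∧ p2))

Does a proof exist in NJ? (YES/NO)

Derivation (root first):
[→I] p1 ⊢ (p2 → (p1 ∧ p2))
  [∧I] p1, p2 ⊢ (p1 ∧ p2)
    [Ax] p1 ⊢ p1
    [Ax] p2 ⊢ p2

Result: YES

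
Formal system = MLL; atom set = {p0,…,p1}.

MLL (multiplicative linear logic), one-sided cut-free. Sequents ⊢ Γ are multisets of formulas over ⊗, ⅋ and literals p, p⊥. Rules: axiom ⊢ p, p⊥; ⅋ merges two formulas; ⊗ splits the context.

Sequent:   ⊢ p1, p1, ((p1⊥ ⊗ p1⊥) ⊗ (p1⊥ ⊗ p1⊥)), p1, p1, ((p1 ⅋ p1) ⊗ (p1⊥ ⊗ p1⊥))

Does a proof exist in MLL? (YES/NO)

Proof tree:
[⊗]  ⊢ p1, p1, ((p1⊥ ⊗ p1⊥) ⊗ (p1⊥ ⊗ p1⊥)), p1, p1, ((p1 ⅋ p1) ⊗ (p1⊥ ⊗ p1⊥))
  [⅋]  ⊢ p1, p1, ((p1⊥ ⊗ p1⊥) ⊗ (p1⊥ ⊗ p1⊥)), (p1 ⅋ p1)
    [⊗]  ⊢ p1, p1, p1, p1, ((p1⊥ ⊗ p1⊥) ⊗ (p1⊥ ⊗ p1⊥))
      [⊗]  ⊢ p1, p1, (p1⊥ ⊗ p1⊥)
        [Ax]  ⊢ p1, p1⊥
        [Ax]  ⊢ p1, p1⊥
      [⊗]  ⊢ p1, p1, (p1⊥ ⊗ p1⊥)
        [Ax]  ⊢ p1, p1⊥
        [Ax]  ⊢ p1, p1⊥
  [⊗]  ⊢ p1, p1, (p1⊥ ⊗ p1⊥)
    [Ax]  ⊢ p1, p1⊥
    [Ax]  ⊢ p1, p1⊥

Result: YES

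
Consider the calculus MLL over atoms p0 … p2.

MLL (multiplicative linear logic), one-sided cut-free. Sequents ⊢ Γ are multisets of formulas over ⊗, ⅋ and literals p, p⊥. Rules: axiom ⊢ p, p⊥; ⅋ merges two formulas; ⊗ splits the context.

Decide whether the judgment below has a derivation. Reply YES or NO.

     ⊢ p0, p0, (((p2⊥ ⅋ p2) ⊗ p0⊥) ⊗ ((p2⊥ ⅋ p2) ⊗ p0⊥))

Derivation trace:
[⊗]  ⊢ p0, p0, (((p2⊥ ⅋ p2) ⊗ p0⊥) ⊗ ((p2⊥ ⅋ p2) ⊗ p0⊥))
  [⊗]  ⊢ p0, ((p2⊥ ⅋ p2) ⊗ p0⊥)
    [⅋]  ⊢ (p2⊥ ⅋ p2)
      [Ax]  ⊢ p2, p2⊥
    [Ax]  ⊢ p0, p0⊥
  [⊗]  ⊢ p0, ((p2⊥ ⅋ p2) ⊗ p0⊥)
    [⅋]  ⊢ (p2⊥ ⅋ p2)
      [Ax]  ⊢ p2, p2⊥
    [Ax]  ⊢ p0, p0⊥

Result: YES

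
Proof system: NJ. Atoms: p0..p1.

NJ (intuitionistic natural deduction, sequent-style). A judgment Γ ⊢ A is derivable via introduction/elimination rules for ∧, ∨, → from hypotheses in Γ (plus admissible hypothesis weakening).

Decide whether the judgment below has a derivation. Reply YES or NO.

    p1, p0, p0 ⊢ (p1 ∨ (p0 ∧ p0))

Derivation trace:
[∨I₂] p1, p0, p0 ⊢ (p1 ∨ (p0 ∧ p0))
  [Wk] p1, p0, p0 ⊢ (p0 ∧ p0)
    [∧I] p1, p0 ⊢ (p0 ∧ p0)
      [Wk] p0, p1 ⊢ p0
        [Ax] p0 ⊢ p0
      [Ax] p0 ⊢ p0

Result: YES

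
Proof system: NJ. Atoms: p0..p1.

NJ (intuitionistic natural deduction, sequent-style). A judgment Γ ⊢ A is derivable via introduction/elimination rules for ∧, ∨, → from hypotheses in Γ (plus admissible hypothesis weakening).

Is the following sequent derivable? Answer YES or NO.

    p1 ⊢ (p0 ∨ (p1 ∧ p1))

Derivation trace:
[∨I₂] p1 ⊢ (p0 ∨ (p1 ∧ p1))
  [∧I] p1 ⊢ (p1 ∧ p1)
    [Ax] p1 ⊢ p1
    [Ax] p1 ⊢ p1

Result: YES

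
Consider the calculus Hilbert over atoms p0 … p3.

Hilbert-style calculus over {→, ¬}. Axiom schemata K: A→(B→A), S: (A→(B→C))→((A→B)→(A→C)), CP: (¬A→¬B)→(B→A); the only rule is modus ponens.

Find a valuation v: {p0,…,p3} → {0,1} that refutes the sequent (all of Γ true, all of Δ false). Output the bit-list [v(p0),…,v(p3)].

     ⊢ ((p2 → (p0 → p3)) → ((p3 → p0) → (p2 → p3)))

Enumerate valuations to refute Γ ⊢ Δ:
  v=0000: Γ:[] Δ:[((p2 → (p0 → p3)) → ((p3 → p0) → (p2 → p3)))=T] refutes=False
  v=0001: Γ:[] Δ:[((p2 → (p0 → p3)) → ((p3 → p0) → (p2 → p3)))=T] refutes=False
  v=0010: Γ:[] Δ:[((p2 → (p0 → p3)) → ((p3 → p0) → (p2 → p3)))=F] refutes=True  ← countermodel

Result: [0, 0, 1, 0]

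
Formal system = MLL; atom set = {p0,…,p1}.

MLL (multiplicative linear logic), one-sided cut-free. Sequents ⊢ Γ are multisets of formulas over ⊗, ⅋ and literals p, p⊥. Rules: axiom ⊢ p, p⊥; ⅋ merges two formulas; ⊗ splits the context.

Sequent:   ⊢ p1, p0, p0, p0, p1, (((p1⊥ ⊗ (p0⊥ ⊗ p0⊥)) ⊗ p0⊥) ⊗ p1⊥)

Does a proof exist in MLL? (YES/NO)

Derivation trace:
[⊗]  ⊢ p1, p0, p0, p0, p1, (((p1⊥ ⊗ (p0⊥ ⊗ p0⊥)) ⊗ p0⊥) ⊗ p1⊥)
  [⊗]  ⊢ p1, p0, p0, p0, ((p1⊥ ⊗ (p0⊥ ⊗ p0⊥)) ⊗ p0⊥)
    [⊗]  ⊢ p1, p0, p0, (p1⊥ ⊗ (p0⊥ ⊗ p0⊥))
      [Ax]  ⊢ p1, p1⊥
      [⊗]  ⊢ p0, p0, (p0⊥ ⊗ p0⊥)
        [Ax]  ⊢ p0, p0⊥
        [Ax]  ⊢ p0, p0⊥
    [Ax]  ⊢ p0, p0⊥
  [Ax]  ⊢ p1, p1⊥

Result: YES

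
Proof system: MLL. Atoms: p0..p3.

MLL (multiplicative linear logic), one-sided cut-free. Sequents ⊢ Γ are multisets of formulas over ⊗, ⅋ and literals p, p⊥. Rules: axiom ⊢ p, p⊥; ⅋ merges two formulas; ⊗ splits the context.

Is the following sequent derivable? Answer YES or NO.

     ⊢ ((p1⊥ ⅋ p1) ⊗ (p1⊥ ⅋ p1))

Proof tree:
[⊗]  ⊢ ((p1⊥ ⅋ p1) ⊗ (p1⊥ ⅋ p1))
  [⅋]  ⊢ (p1⊥ ⅋ p1)
    [Ax]  ⊢ p1, p1⊥
  [⅋]  ⊢ (p1⊥ ⅋ p1)
    [Ax]  ⊢ p1, p1⊥

Result: YES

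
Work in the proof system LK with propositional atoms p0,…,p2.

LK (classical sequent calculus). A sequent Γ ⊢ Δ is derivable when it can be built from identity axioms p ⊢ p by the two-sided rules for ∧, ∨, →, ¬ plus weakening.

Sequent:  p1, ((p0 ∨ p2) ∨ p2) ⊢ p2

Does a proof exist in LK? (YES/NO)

Search for a countermodel by truth-table:
  v=000: Γ:[p1=F, ((p0 ∨ p2) ∨ p2)=F] Δ:[p2=F] refutes=False
  v=001: Γ:[p1=F, ((p0 ∨ p2) ∨ p2)=T] Δ:[p2=T] refutes=False
  v=010: Γ:[p1=T, ((p0 ∨ p2) ∨ p2)=F] Δ:[p2=F] refutes=False
  v=011: Γ:[p1=T, ((p0 ∨ p2) ∨ p2)=T] Δ:[p2=T] refutes=False
  v=100: Γ:[p1=F, ((p0 ∨ p2) ∨ p2)=T] Δ:[p2=F] refutes=False
  v=101: Γ:[p1=F, ((p0 ∨ p2) ∨ p2)=T] Δ:[p2=T] refutes=False
  v=110: Γ:[p1=T, ((p0 ∨ p2) ∨ p2)=T] Δ:[p2=F] refutes=True  ← countermodel

Result: NO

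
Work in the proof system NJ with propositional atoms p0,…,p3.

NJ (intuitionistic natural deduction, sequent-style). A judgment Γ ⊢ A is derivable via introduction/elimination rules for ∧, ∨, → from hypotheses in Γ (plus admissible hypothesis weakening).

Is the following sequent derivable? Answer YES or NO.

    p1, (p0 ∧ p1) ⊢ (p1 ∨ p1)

Proof tree:
[∨I₂] p1, (p0 ∧ p1) ⊢ (p1 ∨ p1)
  [Wk] p1, (p0 ∧ p1) ⊢ p1
    [Ax] p1 ⊢ p1

Result: YES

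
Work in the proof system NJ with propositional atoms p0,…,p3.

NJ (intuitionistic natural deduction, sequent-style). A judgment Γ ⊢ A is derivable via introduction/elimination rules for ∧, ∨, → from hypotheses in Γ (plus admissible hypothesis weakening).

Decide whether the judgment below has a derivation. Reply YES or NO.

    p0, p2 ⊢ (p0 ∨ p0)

Derivation (root first):
[∨I₂] p0, p2 ⊢ (p0 ∨ p0)
  [Wk] p0, p2 ⊢ p0
    [→E] p0 ⊢ p0
      [→I]  ⊢ (p0 → p0)
        [Ax] p0 ⊢ p0
      [Ax] p0 ⊢ p0

Result: YES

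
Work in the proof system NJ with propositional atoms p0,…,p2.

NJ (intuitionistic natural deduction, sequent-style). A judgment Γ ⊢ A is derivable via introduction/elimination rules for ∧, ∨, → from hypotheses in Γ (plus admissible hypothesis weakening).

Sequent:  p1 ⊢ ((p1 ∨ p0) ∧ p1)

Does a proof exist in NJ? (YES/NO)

Proof tree:
[∧I] p1 ⊢ ((p1 ∨ p0) ∧ p1)
  [Wk] p1, p1 ⊢ (p1 ∨ p0)
    [∨I₁] p1 ⊢ (p1 ∨ p0)
      [Ax] p1 ⊢ p1
  [Ax] p1 ⊢ p1

Result: YES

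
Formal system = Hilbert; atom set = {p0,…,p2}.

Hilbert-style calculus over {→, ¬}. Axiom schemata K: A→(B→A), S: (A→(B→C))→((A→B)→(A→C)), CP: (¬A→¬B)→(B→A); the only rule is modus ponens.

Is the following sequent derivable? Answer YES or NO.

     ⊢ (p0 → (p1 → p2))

Enumerate valuations to refute Γ ⊢ Δ:
  v=000: Γ:[] Δ:[(p0 → (p1 → p2))=T] refutes=False
  v=001: Γ:[] Δ:[(p0 → (p1 → p2))=T] refutes=False
  v=010: Γ:[] Δ:[(p0 → (p1 → p2))=T] refutes=False
  v=011: Γ:[] Δ:[(p0 → (p1 → p2))=T] refutes=False
  v=100: Γ:[] Δ:[(p0 → (p1 → p2))=T] refutes=False
  v=101: Γ:[] Δ:[(p0 → (p1 → p2))=T] refutes=False
  v=110: Γ:[] Δ:[(p0 → (p1 → p2))=F] refutes=True  ← countermodel

Result: NO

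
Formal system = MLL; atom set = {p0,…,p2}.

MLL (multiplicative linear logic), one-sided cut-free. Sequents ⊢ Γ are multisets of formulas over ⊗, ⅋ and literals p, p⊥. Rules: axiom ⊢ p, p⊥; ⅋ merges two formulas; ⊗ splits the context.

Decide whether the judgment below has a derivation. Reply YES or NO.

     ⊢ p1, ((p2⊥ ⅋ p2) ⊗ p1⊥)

Proof tree:
[⊗]  ⊢ p1, ((p2⊥ ⅋ p2) ⊗ p1⊥)
  [⅋]  ⊢ (p2⊥ ⅋ p2)
    [Ax]  ⊢ p2, p2⊥
  [Ax]  ⊢ p1, p1⊥

Result: YES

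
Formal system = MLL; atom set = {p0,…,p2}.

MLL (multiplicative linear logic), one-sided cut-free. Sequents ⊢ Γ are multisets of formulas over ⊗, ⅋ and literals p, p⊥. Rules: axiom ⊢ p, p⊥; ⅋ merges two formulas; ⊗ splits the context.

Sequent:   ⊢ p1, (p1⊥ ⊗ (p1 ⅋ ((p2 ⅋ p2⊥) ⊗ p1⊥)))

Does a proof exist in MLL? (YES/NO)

Proof tree:
[⊗]  ⊢ p1, (p1⊥ ⊗ (p1 ⅋ ((p2 ⅋ p2⊥) ⊗ p1⊥)))
  [Ax]  ⊢ p1, p1⊥
  [⅋]  ⊢ (p1 ⅋ ((p2 ⅋ p2⊥) ⊗ p1⊥))
    [⊗]  ⊢ p1, ((p2 ⅋ p2⊥) ⊗ p1⊥)
      [⅋]  ⊢ (p2 ⅋ p2⊥)
        [Ax]  ⊢ p2, p2⊥
      [Ax]  ⊢ p1, p1⊥

Result: YES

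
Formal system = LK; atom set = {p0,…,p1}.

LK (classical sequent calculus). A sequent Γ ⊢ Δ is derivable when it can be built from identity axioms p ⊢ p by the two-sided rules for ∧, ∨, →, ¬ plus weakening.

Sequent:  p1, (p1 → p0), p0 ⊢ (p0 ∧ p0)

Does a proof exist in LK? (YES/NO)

Derivation trace:
[∧R] p1, (p1 → p0), p0 ⊢ (p0 ∧ p0)
  [Ax] p0 ⊢ p0
  [→L] p1, (p1 → p0) ⊢ p0
    [Ax] p1 ⊢ p1
    [Ax] p0 ⊢ p0

Result: YES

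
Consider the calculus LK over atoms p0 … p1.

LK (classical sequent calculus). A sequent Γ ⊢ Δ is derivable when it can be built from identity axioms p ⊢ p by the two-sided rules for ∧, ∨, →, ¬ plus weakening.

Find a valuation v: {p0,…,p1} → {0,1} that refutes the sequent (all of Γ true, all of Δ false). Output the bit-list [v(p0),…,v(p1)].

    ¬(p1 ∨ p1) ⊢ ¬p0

Truth-table refutation:
  v=00: Γ:[¬(p1 ∨ p1)=T] Δ:[¬p0=T] refutes=False
  v=01: Γ:[¬(p1 ∨ p1)=F] Δ:[¬p0=T] refutes=False
  v=10: Γ:[¬(p1 ∨ p1)=T] Δ:[¬p0=F] refutes=True  ← countermodel

Result: [1, 0]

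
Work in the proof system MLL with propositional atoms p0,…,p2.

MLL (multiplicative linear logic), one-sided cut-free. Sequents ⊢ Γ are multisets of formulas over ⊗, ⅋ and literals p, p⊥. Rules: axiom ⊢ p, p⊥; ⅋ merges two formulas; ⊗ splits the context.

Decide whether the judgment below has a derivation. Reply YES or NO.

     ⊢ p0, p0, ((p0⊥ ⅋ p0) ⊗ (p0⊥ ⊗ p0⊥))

Derivation (root first):
[⊗]  ⊢ p0, p0, ((p0⊥ ⅋ p0) ⊗ (p0⊥ ⊗ p0⊥))
  [⅋]  ⊢ (p0⊥ ⅋ p0)
    [Ax]  ⊢ p0, p0⊥
  [⊗]  ⊢ p0, p0, (p0⊥ ⊗ p0⊥)
    [Ax]  ⊢ p0, p0⊥
    [Ax]  ⊢ p0, p0⊥

Result: YES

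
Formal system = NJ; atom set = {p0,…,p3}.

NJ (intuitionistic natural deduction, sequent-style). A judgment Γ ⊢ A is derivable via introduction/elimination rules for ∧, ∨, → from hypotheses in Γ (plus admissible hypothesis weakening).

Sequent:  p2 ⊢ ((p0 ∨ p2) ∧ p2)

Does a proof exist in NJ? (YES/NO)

Derivation (root first):
[∧I] p2 ⊢ ((p0 ∨ p2) ∧ p2)
  [∨I₂] p2 ⊢ (p0 ∨ p2)
    [Ax] p2 ⊢ p2
  [Ax] p2 ⊢ p2

Result: YES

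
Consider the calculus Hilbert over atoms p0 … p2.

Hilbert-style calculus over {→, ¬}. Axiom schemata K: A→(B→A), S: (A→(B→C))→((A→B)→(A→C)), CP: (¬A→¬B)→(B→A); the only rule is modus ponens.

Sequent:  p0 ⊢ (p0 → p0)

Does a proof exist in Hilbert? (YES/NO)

Derivation (root first):
[MP] p0 ⊢ (p0 → p0)
  [K]  ⊢ (p0 → (p0 → p0))
  [MP] p0 ⊢ p0
    [MP] p0 ⊢ (p0 → p0)
      [K]  ⊢ (p0 → (p0 → p0))
      [Hyp] p0 ⊢ p0
    [Hyp] p0 ⊢ p0

Result: YES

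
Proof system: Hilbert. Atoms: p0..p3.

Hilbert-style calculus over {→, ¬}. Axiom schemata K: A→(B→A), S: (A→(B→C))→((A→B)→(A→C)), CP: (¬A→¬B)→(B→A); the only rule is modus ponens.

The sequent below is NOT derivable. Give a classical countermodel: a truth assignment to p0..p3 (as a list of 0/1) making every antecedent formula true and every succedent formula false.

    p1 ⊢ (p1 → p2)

Search for a countermodel by truth-table:
  v=0000: Γ:[p1=F] Δ:[(p1 → p2)=T] refutes=False
  v=0001: Γ:[p1=F] Δ:[(p1 → p2)=T] refutes=False
  v=0010: Γ:[p1=F] Δ:[(p1 → p2)=T] refutes=False
  v=0011: Γ:[p1=F] Δ:[(p1 → p2)=T] refutes=False
  v=0100: Γ:[p1=T] Δ:[(p1 → p2)=F] refutes=True  ← countermodel

Result: [0, 1, 0, 0]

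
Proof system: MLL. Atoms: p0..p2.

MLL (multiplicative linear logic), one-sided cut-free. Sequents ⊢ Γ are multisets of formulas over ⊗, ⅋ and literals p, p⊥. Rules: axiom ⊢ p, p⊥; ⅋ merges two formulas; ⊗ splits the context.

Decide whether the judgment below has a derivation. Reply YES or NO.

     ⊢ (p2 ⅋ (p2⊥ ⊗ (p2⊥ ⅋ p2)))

Derivation trace:
[⅋]  ⊢ (p2 ⅋ (p2⊥ ⊗ (p2⊥ ⅋ p2)))
  [⊗]  ⊢ p2, (p2⊥ ⊗ (p2⊥ ⅋ p2))
    [Ax]  ⊢ p2, p2⊥
    [⅋]  ⊢ (p2⊥ ⅋ p2)
      [Ax]  ⊢ p2, p2⊥

Result: YES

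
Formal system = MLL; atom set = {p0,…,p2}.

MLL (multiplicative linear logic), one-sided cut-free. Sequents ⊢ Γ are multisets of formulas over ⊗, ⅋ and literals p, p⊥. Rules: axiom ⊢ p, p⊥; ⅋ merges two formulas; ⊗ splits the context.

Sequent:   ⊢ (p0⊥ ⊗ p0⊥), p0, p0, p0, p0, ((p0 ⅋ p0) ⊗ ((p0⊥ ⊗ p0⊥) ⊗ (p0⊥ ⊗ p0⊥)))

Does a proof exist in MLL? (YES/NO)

Derivation (root first):
[⊗]  ⊢ (p0⊥ ⊗ p0⊥), p0, p0, p0, p0, ((p0 ⅋ p0) ⊗ ((p0⊥ ⊗ p0⊥) ⊗ (p0⊥ ⊗ p0⊥)))
  [⅋]  ⊢ (p0⊥ ⊗ p0⊥), (p0 ⅋ p0)
    [⊗]  ⊢ p0, p0, (p0⊥ ⊗ p0⊥)
      [Ax]  ⊢ p0, p0⊥
      [Ax]  ⊢ p0, p0⊥
  [⊗]  ⊢ p0, p0, p0, p0, ((p0⊥ ⊗ p0⊥) ⊗ (p0⊥ ⊗ p0⊥))
    [⊗]  ⊢ p0, p0, (p0⊥ ⊗ p0⊥)
      [Ax]  ⊢ p0, p0⊥
      [Ax]  ⊢ p0, p0⊥
    [⊗]  ⊢ p0, p0, (p0⊥ ⊗ p0⊥)
      [Ax]  ⊢ p0, p0⊥
      [Ax]  ⊢ p0, p0⊥

Result: YES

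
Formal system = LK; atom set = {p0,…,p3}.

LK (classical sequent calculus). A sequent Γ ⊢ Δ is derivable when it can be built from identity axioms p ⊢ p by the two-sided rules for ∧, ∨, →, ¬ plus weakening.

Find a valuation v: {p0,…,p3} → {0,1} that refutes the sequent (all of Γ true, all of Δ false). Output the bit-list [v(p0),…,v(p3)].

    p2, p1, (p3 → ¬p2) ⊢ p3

Truth-table refutation:
  v=0000: Γ:[p2=F, p1=F, (p3 → ¬p2)=T] Δ:[p3=F] refutes=False
  v=0001: Γ:[p2=F, p1=F, (p3 → ¬p2)=T] Δ:[p3=T] refutes=False
  v=0010: Γ:[p2=T, p1=F, (p3 → ¬p2)=T] Δ:[p3=F] refutes=False
  v=0011: Γ:[p2=T, p1=F, (p3 → ¬p2)=F] Δ:[p3=T] refutes=False
  v=0100: Γ:[p2=F, p1=T, (p3 → ¬p2)=T] Δ:[p3=F] refutes=False
  v=0101: Γ:[p2=F, p1=T, (p3 → ¬p2)=T] Δ:[p3=T] refutes=False
  v=0110: Γ:[p2=T, p1=T, (p3 → ¬p2)=T] Δ:[p3=F] refutes=True  ← countermodel

Result: [0, 1, 1, 0]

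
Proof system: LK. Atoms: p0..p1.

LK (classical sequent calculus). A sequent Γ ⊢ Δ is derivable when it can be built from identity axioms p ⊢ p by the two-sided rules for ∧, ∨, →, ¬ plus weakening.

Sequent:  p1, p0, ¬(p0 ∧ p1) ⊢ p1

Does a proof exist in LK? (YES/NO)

Derivation trace:
[¬L] p1, p0, ¬(p0 ∧ p1) ⊢ p1
  [WR] p1, p0 ⊢ (p0 ∧ p1), p1
    [∧R] p1, p0 ⊢ (p0 ∧ p1)
      [Ax] p0 ⊢ p0
      [WL] p1, p0 ⊢ p1
        [Ax] p1 ⊢ p1

Result: YES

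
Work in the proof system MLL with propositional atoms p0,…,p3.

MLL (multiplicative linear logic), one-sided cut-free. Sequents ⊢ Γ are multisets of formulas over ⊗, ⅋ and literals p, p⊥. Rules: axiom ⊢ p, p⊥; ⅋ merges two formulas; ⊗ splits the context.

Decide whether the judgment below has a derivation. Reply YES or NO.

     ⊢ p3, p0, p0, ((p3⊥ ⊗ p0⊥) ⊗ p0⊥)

Proof tree:
[⊗]  ⊢ p3, p0, p0, ((p3⊥ ⊗ p0⊥) ⊗ p0⊥)
  [⊗]  ⊢ p3, p0, (p3⊥ ⊗ p0⊥)
    [Ax]  ⊢ p3, p3⊥
    [Ax]  ⊢ p0, p0⊥
  [Ax]  ⊢ p0, p0⊥

Result: YES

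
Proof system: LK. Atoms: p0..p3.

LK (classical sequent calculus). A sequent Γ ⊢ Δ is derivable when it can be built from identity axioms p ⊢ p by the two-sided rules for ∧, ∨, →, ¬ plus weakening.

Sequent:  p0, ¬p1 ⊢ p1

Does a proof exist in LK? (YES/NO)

Search for a countermodel by truth-table:
  v=0000: Γ:[p0=F, ¬p1=T] Δ:[p1=F] refutes=False
  v=0001: Γ:[p0=F, ¬p1=T] Δ:[p1=F] refutes=False
  v=0010: Γ:[p0=F, ¬p1=T] Δ:[p1=F] refutes=False
  v=0011: Γ:[p0=F, ¬p1=T] Δ:[p1=F] refutes=False
  v=0100: Γ:[p0=F, ¬p1=F] Δ:[p1=T] refutes=False
  v=0101: Γ:[p0=F, ¬p1=F] Δ:[p1=T] refutes=False
  v=0110: Γ:[p0=F, ¬p1=F] Δ:[p1=T] refutes=False
  v=0111: Γ:[p0=F, ¬p1=F] Δ:[p1=T] refutes=False
  v=1000: Γ:[p0=T, ¬p1=T] Δ:[p1=F] refutes=True  ← countermodel

Result: NO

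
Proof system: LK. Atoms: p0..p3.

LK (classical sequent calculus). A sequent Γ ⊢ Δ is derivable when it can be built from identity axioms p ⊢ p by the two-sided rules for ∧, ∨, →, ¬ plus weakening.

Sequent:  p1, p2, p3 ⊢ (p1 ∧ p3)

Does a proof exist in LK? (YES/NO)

Proof tree:
[∧R] p1, p2, p3 ⊢ (p1 ∧ p3)
  [Ax] p1 ⊢ p1
  [WL] p3, p2 ⊢ p3
    [Ax] p3 ⊢ p3

Result: YES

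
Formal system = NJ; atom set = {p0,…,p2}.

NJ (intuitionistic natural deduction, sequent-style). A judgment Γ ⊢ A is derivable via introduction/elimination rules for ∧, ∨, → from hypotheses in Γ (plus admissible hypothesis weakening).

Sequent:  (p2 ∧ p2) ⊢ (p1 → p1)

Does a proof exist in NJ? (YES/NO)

Derivation (root first):
[→I] (p2 ∧ p2) ⊢ (p1 → p1)
  [Wk] p1, (p2 ∧ p2) ⊢ p1
    [Ax] p1 ⊢ p1

Result: YES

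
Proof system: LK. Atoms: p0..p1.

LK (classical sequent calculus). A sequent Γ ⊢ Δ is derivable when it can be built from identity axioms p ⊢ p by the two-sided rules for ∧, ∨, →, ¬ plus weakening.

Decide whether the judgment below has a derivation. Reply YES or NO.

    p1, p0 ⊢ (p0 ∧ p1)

Proof tree:
[∧R] p1, p0 ⊢ (p0 ∧ p1)
  [Ax] p0 ⊢ p0
  [WL] p1, p1 ⊢ p1
    [Ax] p1 ⊢ p1

Result: YES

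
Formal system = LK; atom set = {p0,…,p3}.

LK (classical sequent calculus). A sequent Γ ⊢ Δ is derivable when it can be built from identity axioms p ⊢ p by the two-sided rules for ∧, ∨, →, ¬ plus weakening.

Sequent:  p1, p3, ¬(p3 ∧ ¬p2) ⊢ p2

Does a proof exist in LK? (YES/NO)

Derivation trace:
[¬L] p1, p3, ¬(p3 ∧ ¬p2) ⊢ p2
  [∧R] p1, p3 ⊢ p2, (p3 ∧ ¬p2)
    [WL] p3, p1 ⊢ p3
      [Ax] p3 ⊢ p3
    [¬R]  ⊢ p2, ¬p2
      [Ax] p2 ⊢ p2

Result: YES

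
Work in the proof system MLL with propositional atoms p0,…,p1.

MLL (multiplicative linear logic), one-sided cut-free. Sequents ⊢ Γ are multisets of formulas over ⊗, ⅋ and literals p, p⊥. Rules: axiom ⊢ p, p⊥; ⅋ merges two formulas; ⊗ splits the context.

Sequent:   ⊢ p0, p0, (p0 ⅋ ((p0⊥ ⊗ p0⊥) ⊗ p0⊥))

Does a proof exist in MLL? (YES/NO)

Derivation (root first):
[⅋]  ⊢ p0, p0, (p0 ⅋ ((p0⊥ ⊗ p0⊥) ⊗ p0⊥))
  [⊗]  ⊢ p0, p0, p0, ((p0⊥ ⊗ p0⊥) ⊗ p0⊥)
    [⊗]  ⊢ p0, p0, (p0⊥ ⊗ p0⊥)
      [Ax]  ⊢ p0, p0⊥
      [Ax]  ⊢ p0, p0⊥
    [Ax]  ⊢ p0, p0⊥

Result: YES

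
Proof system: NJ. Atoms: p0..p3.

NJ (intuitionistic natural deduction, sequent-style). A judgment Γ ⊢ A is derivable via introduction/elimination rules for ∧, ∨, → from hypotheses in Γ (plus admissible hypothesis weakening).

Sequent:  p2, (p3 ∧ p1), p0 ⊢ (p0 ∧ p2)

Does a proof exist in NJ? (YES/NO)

Derivation (root first):
[∧I] p2, (p3 ∧ p1), p0 ⊢ (p0 ∧ p2)
  [Ax] p0 ⊢ p0
  [Wk] p2, (p3 ∧ p1) ⊢ p2
    [Ax] p2 ⊢ p2

Result: YES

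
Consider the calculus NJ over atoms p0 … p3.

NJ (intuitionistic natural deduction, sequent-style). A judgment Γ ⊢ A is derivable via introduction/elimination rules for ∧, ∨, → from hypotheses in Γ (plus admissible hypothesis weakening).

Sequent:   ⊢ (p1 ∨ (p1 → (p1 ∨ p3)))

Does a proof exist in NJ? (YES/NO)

Derivation (root first):
[∨I₂]  ⊢ (p1 ∨ (p1 → (p1 ∨ p3)))
  [→I]  ⊢ (p1 → (p1 ∨ p3))
    [∨I₁] p1 ⊢ (p1 ∨ p3)
      [Ax] p1 ⊢ p1

Result: YES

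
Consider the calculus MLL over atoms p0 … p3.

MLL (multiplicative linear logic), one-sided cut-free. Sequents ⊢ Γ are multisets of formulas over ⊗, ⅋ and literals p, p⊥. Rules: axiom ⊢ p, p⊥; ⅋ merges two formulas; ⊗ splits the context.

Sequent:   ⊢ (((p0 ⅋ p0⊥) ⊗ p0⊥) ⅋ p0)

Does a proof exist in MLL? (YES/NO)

Derivation trace:
[⅋]  ⊢ (((p0 ⅋ p0⊥) ⊗ p0⊥) ⅋ p0)
  [⊗]  ⊢ p0, ((p0 ⅋ p0⊥) ⊗ p0⊥)
    [⅋]  ⊢ (p0 ⅋ p0⊥)
      [Ax]  ⊢ p0, p0⊥
    [Ax]  ⊢ p0, p0⊥

Result: YES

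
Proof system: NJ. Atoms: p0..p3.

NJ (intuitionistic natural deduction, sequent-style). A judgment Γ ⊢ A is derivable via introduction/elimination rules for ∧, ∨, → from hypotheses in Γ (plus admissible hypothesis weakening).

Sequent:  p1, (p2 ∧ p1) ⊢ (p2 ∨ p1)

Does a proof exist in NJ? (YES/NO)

Derivation trace:
[∨I₂] p1, (p2 ∧ p1) ⊢ (p2 ∨ p1)
  [Wk] p1, (p2 ∧ p1) ⊢ p1
    [Ax] p1 ⊢ p1

Result: YES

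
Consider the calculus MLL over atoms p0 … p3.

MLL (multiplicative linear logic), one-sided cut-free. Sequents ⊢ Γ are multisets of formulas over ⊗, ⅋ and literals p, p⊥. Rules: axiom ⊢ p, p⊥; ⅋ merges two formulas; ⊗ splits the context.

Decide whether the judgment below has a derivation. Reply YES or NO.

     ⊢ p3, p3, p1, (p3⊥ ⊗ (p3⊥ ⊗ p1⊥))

Derivation trace:
[⊗]  ⊢ p3, p3, p1, (p3⊥ ⊗ (p3⊥ ⊗ p1⊥))
  [Ax]  ⊢ p3, p3⊥
  [⊗]  ⊢ p3, p1, (p3⊥ ⊗ p1⊥)
    [Ax]  ⊢ p3, p3⊥
    [Ax]  ⊢ p1, p1⊥

Result: YES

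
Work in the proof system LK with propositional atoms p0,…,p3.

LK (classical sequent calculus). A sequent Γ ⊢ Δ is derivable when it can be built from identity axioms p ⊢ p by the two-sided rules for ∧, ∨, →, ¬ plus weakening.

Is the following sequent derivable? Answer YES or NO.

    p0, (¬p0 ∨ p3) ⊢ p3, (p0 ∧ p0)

Proof tree:
[∨L] p0, (¬p0 ∨ p3) ⊢ p3, (p0 ∧ p0)
  [¬L] p0, ¬p0 ⊢ (p0 ∧ p0)
    [WR] p0 ⊢ (p0 ∧ p0), p0
      [∧R] p0 ⊢ (p0 ∧ p0)
        [Ax] p0 ⊢ p0
        [Ax] p0 ⊢ p0
  [Ax] p3 ⊢ p3

Result: YES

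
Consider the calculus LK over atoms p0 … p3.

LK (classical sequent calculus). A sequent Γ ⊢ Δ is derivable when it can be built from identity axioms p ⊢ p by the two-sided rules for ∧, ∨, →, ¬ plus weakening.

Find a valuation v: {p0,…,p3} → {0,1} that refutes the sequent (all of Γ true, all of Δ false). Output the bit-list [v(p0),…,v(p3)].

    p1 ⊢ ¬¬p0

Truth-table refutation:
  v=0000: Γ:[p1=F] Δ:[¬¬p0=F] refutes=False
  v=0001: Γ:[p1=F] Δ:[¬¬p0=F] refutes=False
  v=0010: Γ:[p1=F] Δ:[¬¬p0=F] refutes=False
  v=0011: Γ:[p1=F] Δ:[¬¬p0=F] refutes=False
  v=0100: Γ:[p1=T] Δ:[¬¬p0=F] refutes=True  ← countermodel

Result: [0, 1, 0, 0]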